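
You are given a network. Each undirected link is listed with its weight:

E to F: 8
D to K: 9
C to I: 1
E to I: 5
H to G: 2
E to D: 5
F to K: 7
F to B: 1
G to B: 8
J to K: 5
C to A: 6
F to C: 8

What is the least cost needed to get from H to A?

Shortest distances from H:
H: 0
G: 2  (via H)
B: 10  (via G)
F: 11  (via B)
K: 18  (via F)
C: 19  (via F)
E: 19  (via F)
I: 20  (via C)
J: 23  (via K)
D: 24  (via E)
A: 25  (via C)
Shortest route: H → G → B → F → C → A = 25.

25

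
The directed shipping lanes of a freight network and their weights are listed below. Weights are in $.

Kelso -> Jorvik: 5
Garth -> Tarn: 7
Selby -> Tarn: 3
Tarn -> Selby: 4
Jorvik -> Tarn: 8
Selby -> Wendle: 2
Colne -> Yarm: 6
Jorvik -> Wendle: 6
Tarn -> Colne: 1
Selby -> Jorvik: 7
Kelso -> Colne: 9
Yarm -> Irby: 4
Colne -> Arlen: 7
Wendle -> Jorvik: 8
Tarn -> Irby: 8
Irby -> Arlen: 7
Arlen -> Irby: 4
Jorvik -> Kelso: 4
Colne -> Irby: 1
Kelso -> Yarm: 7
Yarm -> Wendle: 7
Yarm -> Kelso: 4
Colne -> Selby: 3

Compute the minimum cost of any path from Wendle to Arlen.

$24

Enumerating some paths:
Wendle - Jorvik - Tarn - Colne - Irby - Arlen: 8+8+1+1+7 = 25
Wendle - Jorvik - Kelso - Colne - Arlen: 8+4+9+7 = 28
Wendle - Jorvik - Tarn - Colne - Arlen: 8+8+1+7 = 24
The minimum is $24 via Wendle - Jorvik - Tarn - Colne - Arlen.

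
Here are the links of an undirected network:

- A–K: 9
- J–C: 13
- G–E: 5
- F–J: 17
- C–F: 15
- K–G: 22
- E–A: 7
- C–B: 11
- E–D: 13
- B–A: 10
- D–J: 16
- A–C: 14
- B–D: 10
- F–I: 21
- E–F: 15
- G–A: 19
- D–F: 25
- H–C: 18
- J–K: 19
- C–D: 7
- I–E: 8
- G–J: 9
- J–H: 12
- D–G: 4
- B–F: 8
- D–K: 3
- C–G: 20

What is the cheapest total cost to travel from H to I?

Candidate routes:
H–J–G–E–I: 12+9+5+8 = 34
H–C–D–G–E–I: 18+7+4+5+8 = 42
The minimum is 34 via H–J–G–E–I.

34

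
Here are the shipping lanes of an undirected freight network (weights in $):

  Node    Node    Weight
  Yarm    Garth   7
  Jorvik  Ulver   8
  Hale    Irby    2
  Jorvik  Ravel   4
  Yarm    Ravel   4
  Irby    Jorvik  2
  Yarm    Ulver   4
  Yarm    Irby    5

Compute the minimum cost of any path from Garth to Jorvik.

$14

Running Dijkstra from Garth:
Garth: 0
Yarm: 7  (via Garth)
Ravel: 11  (via Yarm)
Ulver: 11  (via Yarm)
Irby: 12  (via Yarm)
Jorvik: 14  (via Irby)
Shortest route: Garth–Yarm–Irby–Jorvik = $14.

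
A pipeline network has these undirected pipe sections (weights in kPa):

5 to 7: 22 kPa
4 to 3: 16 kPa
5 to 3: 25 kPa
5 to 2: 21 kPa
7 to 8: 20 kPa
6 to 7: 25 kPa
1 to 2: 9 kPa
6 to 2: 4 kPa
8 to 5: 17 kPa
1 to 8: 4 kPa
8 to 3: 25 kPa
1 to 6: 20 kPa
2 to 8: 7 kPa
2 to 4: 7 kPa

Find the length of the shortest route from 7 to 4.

34 kPa

Compare a few routes:
7 → 6 → 2 → 4: 25+4+7 = 36
7 → 8 → 1 → 2 → 4: 20+4+9+7 = 40
7 → 8 → 2 → 4: 20+7+7 = 34
The minimum is 34 kPa via 7 → 8 → 2 → 4.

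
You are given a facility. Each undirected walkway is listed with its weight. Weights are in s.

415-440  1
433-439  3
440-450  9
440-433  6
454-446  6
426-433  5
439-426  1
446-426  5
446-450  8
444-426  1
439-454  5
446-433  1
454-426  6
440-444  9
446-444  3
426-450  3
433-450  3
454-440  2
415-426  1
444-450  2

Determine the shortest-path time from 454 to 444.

5 s

Compare a few routes:
454 - 440 - 415 - 426 - 444: 2+1+1+1 = 5
454 - 426 - 444: 6+1 = 7
454 - 439 - 426 - 444: 5+1+1 = 7
The minimum is 5 s via 454 - 440 - 415 - 426 - 444.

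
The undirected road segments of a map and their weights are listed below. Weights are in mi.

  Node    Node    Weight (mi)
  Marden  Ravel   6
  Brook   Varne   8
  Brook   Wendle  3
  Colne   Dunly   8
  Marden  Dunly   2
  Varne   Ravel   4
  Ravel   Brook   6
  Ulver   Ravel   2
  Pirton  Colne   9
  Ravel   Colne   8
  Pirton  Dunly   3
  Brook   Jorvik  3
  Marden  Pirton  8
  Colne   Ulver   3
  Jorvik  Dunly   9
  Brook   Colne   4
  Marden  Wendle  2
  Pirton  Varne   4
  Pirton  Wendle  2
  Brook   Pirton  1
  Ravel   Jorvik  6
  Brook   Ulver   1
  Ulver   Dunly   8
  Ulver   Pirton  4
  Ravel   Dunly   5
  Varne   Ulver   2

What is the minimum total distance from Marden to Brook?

5 mi

Running Dijkstra from Marden:
Marden: 0
Wendle: 2  (via Marden)
Dunly: 2  (via Marden)
Pirton: 4  (via Wendle)
Brook: 5  (via Wendle)
Shortest route: Marden–Wendle–Brook = 5 mi.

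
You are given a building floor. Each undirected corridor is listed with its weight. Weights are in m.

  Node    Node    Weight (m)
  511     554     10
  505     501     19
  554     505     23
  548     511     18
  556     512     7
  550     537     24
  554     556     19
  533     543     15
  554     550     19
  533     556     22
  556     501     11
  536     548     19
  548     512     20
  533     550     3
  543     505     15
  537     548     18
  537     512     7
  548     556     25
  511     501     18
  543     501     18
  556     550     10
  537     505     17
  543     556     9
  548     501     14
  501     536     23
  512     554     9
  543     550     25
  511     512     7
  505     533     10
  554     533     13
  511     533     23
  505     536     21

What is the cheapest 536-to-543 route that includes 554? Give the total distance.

69 m

Best 536 to 554: 536 → 505 → 554 costing 44
Shortest 554→543: 554 → 512 → 556 → 543 = 25
Total via 554: 44 + 25 = 69 m.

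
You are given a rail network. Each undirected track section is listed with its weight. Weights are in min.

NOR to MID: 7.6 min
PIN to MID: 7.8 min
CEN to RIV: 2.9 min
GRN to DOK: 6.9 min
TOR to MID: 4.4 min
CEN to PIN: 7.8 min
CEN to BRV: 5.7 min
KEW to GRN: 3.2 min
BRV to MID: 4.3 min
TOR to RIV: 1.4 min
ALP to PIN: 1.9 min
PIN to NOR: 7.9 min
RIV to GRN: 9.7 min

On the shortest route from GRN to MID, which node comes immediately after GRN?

Compare a few routes:
GRN → RIV → CEN → BRV → MID: 9.7+2.9+5.7+4.3 = 22.6
GRN → RIV → TOR → MID: 9.7+1.4+4.4 = 15.5
GRN → RIV → CEN → PIN → MID: 9.7+2.9+7.8+7.8 = 28.2
Cheapest is GRN → RIV → TOR → MID at 15.5 min.
So from GRN the first move is to RIV.

RIV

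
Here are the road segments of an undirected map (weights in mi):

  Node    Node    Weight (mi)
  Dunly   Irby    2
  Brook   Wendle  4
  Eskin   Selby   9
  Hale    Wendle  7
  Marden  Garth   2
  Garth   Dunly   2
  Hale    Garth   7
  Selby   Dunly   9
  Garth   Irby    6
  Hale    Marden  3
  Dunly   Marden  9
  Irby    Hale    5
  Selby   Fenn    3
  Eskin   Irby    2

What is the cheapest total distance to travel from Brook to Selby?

27 mi

Compare a few routes:
Brook → Wendle → Hale → Marden → Garth → Dunly → Irby → Eskin → Selby: 4+7+3+2+2+2+2+9 = 31
Brook → Wendle → Hale → Marden → Dunly → Selby: 4+7+3+9+9 = 32
Brook → Wendle → Hale → Marden → Garth → Dunly → Selby: 4+7+3+2+2+9 = 27
Brook → Wendle → Hale → Garth → Dunly → Selby: 4+7+7+2+9 = 29
Cheapest is Brook → Wendle → Hale → Marden → Garth → Dunly → Selby at 27 mi.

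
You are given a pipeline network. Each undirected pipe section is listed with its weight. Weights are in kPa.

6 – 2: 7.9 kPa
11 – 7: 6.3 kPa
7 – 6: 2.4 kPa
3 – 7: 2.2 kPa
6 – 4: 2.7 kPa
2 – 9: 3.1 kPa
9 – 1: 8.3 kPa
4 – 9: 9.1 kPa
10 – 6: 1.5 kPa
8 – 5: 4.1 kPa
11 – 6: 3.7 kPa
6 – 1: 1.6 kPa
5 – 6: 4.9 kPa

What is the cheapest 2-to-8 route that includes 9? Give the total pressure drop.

Shortest 2→9: 2 → 9 = 3.1
Shortest 9→8: 9 → 1 → 6 → 5 → 8 = 18.9
Total via 9: 3.1 + 18.9 = 22 kPa.

22 kPa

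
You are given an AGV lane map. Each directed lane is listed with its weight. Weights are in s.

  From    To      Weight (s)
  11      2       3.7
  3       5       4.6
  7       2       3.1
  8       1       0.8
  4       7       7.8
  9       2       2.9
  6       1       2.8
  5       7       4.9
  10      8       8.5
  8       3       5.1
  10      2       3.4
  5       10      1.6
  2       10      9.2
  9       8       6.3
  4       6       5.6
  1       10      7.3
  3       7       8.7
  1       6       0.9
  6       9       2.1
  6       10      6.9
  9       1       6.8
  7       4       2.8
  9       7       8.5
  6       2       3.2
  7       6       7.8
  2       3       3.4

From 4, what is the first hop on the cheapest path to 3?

6

Enumerating some paths:
4 → 6 → 9 → 2 → 3: 5.6+2.1+2.9+3.4 = 14
4 → 7 → 2 → 3: 7.8+3.1+3.4 = 14.3
4 → 6 → 9 → 8 → 3: 5.6+2.1+6.3+5.1 = 19.1
4 → 6 → 2 → 3: 5.6+3.2+3.4 = 12.2
The minimum is 12.2 s via 4 → 6 → 2 → 3.
So from 4 the first move is to 6.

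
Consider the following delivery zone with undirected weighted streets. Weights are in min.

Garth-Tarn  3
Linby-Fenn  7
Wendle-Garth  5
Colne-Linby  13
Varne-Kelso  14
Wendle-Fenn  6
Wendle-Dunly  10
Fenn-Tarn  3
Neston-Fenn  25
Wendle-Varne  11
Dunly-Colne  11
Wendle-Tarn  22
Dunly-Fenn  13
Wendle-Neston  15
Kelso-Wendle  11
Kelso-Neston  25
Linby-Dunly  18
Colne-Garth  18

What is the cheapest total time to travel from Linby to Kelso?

24 min

Enumerating some paths:
Linby - Fenn - Wendle - Kelso: 7+6+11 = 24
Linby - Dunly - Wendle - Kelso: 18+10+11 = 39
Linby - Fenn - Wendle - Varne - Kelso: 7+6+11+14 = 38
Linby - Fenn - Tarn - Garth - Wendle - Kelso: 7+3+3+5+11 = 29
The minimum is 24 min via Linby - Fenn - Wendle - Kelso.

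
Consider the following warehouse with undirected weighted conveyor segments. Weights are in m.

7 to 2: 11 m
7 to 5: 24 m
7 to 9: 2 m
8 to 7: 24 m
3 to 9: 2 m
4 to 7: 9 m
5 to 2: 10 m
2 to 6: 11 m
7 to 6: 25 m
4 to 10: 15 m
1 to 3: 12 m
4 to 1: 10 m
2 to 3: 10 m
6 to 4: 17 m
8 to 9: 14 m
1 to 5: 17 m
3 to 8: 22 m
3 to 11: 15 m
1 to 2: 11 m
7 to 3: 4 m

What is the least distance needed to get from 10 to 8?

40 m

Settle nodes by increasing distance from 10:
10: 0
4: 15  (via 10)
7: 24  (via 4)
1: 25  (via 4)
9: 26  (via 7)
3: 28  (via 7)
6: 32  (via 4)
2: 35  (via 7)
8: 40  (via 9)
Shortest route: 10 → 4 → 7 → 9 → 8 = 40 m.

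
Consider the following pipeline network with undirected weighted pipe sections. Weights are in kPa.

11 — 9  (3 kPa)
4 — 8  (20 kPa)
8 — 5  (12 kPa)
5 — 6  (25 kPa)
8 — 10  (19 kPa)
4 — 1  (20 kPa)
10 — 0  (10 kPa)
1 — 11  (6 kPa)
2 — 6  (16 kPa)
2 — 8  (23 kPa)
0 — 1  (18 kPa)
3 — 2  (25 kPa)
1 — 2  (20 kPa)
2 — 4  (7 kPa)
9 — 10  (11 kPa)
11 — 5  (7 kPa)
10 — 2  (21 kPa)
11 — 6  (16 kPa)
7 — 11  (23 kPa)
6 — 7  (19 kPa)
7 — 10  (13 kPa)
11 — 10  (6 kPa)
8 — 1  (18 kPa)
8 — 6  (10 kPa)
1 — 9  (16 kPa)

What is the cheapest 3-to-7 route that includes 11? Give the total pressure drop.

70 kPa

Shortest 3→11: 3 → 2 → 1 → 11 = 51
Shortest 11→7: 11 → 10 → 7 = 19
Total via 11: 51 + 19 = 70 kPa.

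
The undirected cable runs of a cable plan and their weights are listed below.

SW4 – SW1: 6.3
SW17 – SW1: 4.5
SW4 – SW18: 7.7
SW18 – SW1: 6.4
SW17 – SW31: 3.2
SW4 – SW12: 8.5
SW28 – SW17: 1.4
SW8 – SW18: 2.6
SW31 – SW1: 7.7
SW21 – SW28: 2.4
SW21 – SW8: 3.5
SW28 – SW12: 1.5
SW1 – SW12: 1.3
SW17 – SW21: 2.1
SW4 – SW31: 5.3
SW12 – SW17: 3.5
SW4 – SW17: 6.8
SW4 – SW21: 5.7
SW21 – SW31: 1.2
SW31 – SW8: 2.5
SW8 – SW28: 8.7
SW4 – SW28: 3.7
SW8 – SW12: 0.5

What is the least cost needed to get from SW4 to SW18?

7.7

Compare a few routes:
SW4 - SW1 - SW12 - SW8 - SW18: 6.3+1.3+0.5+2.6 = 10.7
SW4 - SW31 - SW8 - SW18: 5.3+2.5+2.6 = 10.4
SW4 - SW18: 7.7 = 7.7
SW4 - SW28 - SW12 - SW8 - SW18: 3.7+1.5+0.5+2.6 = 8.3
The minimum is 7.7 via SW4 - SW18.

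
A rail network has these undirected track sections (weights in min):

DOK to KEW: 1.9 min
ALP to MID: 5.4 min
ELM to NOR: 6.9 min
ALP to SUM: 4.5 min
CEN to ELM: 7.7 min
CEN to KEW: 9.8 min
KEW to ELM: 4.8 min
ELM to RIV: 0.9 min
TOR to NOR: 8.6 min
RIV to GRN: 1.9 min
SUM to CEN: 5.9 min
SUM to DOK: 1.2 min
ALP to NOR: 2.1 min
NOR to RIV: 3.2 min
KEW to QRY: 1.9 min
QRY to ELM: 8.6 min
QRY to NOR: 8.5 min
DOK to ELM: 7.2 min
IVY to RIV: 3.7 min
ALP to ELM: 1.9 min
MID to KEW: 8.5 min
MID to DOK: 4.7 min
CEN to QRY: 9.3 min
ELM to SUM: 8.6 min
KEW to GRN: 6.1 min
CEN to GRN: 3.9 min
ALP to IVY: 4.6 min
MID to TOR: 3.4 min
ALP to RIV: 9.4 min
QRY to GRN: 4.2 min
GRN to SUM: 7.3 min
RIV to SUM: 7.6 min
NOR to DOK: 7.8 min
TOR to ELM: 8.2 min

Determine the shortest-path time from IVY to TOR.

Settle nodes by increasing distance from IVY:
IVY: 0
RIV: 3.7  (via IVY)
ELM: 4.6  (via RIV)
ALP: 4.6  (via IVY)
GRN: 5.6  (via RIV)
NOR: 6.7  (via ALP)
SUM: 9.1  (via ALP)
KEW: 9.4  (via ELM)
CEN: 9.5  (via GRN)
QRY: 9.8  (via GRN)
MID: 10  (via ALP)
DOK: 10.3  (via SUM)
TOR: 12.8  (via ELM)
Shortest route: IVY → RIV → ELM → TOR = 12.8 min.

12.8 min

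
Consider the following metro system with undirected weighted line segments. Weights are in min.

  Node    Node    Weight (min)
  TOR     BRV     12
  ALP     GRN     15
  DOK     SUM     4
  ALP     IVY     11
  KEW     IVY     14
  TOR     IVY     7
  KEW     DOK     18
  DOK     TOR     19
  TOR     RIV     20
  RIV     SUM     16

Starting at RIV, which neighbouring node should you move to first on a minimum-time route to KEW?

Enumerating some paths:
RIV–SUM–DOK–KEW: 16+4+18 = 38
RIV–TOR–IVY–KEW: 20+7+14 = 41
RIV–TOR–DOK–KEW: 20+19+18 = 57
Cheapest is RIV–SUM–DOK–KEW at 38 min.
So from RIV the first move is to SUM.

SUM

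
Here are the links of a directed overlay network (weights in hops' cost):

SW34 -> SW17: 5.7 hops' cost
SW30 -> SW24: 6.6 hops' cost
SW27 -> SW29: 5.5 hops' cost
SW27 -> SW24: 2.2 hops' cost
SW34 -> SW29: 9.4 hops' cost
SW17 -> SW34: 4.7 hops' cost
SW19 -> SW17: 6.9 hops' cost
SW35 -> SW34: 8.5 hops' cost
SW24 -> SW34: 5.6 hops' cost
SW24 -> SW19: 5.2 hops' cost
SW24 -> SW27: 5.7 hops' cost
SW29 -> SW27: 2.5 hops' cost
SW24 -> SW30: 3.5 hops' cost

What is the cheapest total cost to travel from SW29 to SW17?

16 hops' cost

Compare a few routes:
SW29 - SW27 - SW24 - SW19 - SW17: 2.5+2.2+5.2+6.9 = 16.8
SW29 - SW27 - SW24 - SW34 - SW17: 2.5+2.2+5.6+5.7 = 16
Cheapest is SW29 - SW27 - SW24 - SW34 - SW17 at 16 hops' cost.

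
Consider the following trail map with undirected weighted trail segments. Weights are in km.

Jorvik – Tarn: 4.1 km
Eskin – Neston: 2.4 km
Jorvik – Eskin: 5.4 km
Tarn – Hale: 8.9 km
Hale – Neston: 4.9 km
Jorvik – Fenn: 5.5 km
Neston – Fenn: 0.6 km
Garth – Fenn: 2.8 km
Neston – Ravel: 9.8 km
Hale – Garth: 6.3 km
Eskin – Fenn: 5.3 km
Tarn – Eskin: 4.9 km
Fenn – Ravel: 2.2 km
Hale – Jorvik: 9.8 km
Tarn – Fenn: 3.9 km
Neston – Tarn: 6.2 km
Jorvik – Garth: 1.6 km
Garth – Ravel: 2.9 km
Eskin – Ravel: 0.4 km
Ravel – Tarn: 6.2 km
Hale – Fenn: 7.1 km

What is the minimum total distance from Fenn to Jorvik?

4.4 km

Candidate routes:
Fenn–Garth–Jorvik: 2.8+1.6 = 4.4
Fenn–Jorvik: 5.5 = 5.5
Cheapest is Fenn–Garth–Jorvik at 4.4 km.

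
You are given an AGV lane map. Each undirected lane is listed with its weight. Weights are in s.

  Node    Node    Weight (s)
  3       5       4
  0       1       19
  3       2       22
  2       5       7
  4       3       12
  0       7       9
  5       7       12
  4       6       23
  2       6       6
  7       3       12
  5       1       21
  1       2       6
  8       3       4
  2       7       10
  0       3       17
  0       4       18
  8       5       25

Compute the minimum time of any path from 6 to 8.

21 s

Candidate routes:
6 → 2 → 5 → 3 → 8: 6+7+4+4 = 21
6 → 2 → 7 → 3 → 8: 6+10+12+4 = 32
6 → 2 → 3 → 8: 6+22+4 = 32
6 → 2 → 7 → 5 → 3 → 8: 6+10+12+4+4 = 36
Cheapest is 6 → 2 → 5 → 3 → 8 at 21 s.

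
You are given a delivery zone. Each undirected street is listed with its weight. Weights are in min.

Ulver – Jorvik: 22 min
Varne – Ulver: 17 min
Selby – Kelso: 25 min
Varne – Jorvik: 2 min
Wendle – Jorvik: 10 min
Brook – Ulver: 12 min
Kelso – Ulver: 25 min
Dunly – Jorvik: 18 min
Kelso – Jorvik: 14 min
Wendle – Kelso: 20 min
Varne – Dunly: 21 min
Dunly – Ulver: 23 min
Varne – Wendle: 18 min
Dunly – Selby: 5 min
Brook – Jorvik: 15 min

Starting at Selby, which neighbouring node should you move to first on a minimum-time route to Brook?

Compare a few routes:
Selby - Dunly - Ulver - Brook: 5+23+12 = 40
Selby - Dunly - Varne - Jorvik - Brook: 5+21+2+15 = 43
Selby - Dunly - Jorvik - Brook: 5+18+15 = 38
Cheapest is Selby - Dunly - Jorvik - Brook at 38 min.
So from Selby the first move is to Dunly.

Dunly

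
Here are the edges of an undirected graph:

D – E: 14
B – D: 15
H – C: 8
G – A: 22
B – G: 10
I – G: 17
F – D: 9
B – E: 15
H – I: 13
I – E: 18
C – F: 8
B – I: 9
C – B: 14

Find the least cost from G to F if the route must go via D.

34

Shortest G→D: G → B → D = 25
Shortest D→F: D → F = 9
Total via D: 25 + 9 = 34.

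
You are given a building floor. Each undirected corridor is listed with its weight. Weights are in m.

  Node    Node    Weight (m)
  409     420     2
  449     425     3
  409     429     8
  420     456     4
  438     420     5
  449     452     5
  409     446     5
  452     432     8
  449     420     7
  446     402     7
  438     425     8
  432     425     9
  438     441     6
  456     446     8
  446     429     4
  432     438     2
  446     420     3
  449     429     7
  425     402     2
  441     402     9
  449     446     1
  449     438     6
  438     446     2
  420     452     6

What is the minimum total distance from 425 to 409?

Running Dijkstra from 425:
425: 0
402: 2  (via 425)
449: 3  (via 425)
446: 4  (via 449)
438: 6  (via 446)
420: 7  (via 446)
432: 8  (via 438)
452: 8  (via 449)
429: 8  (via 446)
409: 9  (via 446)
Shortest route: 425 → 449 → 446 → 409 = 9 m.

9 m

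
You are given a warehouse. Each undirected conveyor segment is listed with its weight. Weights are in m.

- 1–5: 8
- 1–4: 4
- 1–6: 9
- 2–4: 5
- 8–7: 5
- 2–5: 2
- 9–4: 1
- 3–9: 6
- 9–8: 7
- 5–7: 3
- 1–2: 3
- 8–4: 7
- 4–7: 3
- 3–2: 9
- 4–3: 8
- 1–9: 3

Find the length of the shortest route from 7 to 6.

16 m

Compare a few routes:
7 - 5 - 2 - 1 - 6: 3+2+3+9 = 17
7 - 4 - 1 - 6: 3+4+9 = 16
7 - 4 - 2 - 1 - 6: 3+5+3+9 = 20
7 - 5 - 1 - 6: 3+8+9 = 20
The minimum is 16 m via 7 - 4 - 1 - 6.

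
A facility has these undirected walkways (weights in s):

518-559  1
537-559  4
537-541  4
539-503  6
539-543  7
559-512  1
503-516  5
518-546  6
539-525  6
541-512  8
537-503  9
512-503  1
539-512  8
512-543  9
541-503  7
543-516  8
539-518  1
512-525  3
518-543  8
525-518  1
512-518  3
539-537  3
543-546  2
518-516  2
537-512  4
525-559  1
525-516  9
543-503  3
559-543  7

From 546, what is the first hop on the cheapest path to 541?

Compare a few routes:
546 - 518 - 539 - 537 - 541: 6+1+3+4 = 14
546 - 543 - 503 - 512 - 541: 2+3+1+8 = 14
546 - 543 - 503 - 541: 2+3+7 = 12
The minimum is 12 s via 546 - 543 - 503 - 541.
So from 546 the first move is to 543.

543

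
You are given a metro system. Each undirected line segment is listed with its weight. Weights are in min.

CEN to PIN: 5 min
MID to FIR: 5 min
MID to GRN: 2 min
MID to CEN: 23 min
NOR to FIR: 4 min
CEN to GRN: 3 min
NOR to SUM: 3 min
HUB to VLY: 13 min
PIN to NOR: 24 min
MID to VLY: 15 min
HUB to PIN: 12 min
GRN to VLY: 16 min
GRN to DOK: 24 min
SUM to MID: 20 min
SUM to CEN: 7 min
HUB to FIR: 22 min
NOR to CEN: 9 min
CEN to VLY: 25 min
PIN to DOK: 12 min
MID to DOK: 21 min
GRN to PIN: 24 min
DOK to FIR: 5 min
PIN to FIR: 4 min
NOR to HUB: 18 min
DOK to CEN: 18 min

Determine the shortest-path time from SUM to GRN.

10 min

Shortest distances from SUM:
SUM: 0
NOR: 3  (via SUM)
CEN: 7  (via SUM)
FIR: 7  (via NOR)
GRN: 10  (via CEN)
Shortest route: SUM → CEN → GRN = 10 min.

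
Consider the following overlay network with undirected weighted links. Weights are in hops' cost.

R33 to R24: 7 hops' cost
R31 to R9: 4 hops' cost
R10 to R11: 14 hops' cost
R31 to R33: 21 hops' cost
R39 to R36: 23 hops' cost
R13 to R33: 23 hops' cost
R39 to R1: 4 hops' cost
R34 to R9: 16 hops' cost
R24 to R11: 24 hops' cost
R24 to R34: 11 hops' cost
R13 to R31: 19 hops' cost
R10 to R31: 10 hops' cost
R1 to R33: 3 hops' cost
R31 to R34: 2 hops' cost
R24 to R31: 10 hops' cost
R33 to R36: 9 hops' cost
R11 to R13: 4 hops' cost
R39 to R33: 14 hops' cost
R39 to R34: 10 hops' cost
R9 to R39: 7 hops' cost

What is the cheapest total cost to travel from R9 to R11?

Compare a few routes:
R9 → R31 → R13 → R11: 4+19+4 = 27
R9 → R31 → R24 → R11: 4+10+24 = 38
R9 → R31 → R10 → R11: 4+10+14 = 28
R9 → R39 → R1 → R33 → R13 → R11: 7+4+3+23+4 = 41
The minimum is 27 hops' cost via R9 → R31 → R13 → R11.

27 hops' cost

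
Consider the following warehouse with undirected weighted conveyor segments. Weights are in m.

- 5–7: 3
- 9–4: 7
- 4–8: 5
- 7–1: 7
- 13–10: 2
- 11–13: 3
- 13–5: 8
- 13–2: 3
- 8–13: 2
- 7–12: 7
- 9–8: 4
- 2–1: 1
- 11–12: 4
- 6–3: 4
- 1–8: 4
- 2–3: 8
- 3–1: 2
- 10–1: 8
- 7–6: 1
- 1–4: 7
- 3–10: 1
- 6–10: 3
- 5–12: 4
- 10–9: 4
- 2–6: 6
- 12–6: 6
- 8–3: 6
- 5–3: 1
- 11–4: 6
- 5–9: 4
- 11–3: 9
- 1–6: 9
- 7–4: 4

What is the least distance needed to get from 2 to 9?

Shortest distances from 2:
2: 0
1: 1  (via 2)
3: 3  (via 1)
13: 3  (via 2)
5: 4  (via 3)
10: 4  (via 3)
8: 5  (via 1)
6: 6  (via 2)
11: 6  (via 13)
7: 7  (via 5)
4: 8  (via 1)
9: 8  (via 5)
Shortest route: 2 → 1 → 3 → 5 → 9 = 8 m.

8 m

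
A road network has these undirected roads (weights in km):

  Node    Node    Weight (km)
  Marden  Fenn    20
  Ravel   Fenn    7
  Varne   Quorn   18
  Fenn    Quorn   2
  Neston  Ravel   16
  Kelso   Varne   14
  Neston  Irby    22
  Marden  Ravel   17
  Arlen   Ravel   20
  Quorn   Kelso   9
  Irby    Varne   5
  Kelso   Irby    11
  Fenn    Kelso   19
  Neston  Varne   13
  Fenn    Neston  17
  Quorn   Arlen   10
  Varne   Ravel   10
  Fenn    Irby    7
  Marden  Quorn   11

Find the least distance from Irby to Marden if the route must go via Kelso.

Shortest Irby→Kelso: Irby–Kelso = 11
Best Kelso to Marden: Kelso–Quorn–Marden costing 20
Total via Kelso: 11 + 20 = 31 km.

31 km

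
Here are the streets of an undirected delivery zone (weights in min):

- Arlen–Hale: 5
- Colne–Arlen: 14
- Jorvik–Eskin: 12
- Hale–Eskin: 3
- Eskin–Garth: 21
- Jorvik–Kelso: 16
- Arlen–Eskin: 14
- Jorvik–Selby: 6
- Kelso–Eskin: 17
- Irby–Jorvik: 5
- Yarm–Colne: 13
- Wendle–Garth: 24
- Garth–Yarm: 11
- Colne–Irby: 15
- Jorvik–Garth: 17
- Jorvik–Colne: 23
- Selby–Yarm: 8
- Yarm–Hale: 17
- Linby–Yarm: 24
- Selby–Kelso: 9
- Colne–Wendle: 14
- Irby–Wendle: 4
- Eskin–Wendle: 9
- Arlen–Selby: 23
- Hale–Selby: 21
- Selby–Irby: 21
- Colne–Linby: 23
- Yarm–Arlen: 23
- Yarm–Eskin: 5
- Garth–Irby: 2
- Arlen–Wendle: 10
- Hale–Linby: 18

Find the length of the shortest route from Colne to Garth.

17 min

Shortest distances from Colne:
Colne: 0
Yarm: 13  (via Colne)
Arlen: 14  (via Colne)
Wendle: 14  (via Colne)
Irby: 15  (via Colne)
Garth: 17  (via Irby)
Shortest route: Colne → Irby → Garth = 17 min.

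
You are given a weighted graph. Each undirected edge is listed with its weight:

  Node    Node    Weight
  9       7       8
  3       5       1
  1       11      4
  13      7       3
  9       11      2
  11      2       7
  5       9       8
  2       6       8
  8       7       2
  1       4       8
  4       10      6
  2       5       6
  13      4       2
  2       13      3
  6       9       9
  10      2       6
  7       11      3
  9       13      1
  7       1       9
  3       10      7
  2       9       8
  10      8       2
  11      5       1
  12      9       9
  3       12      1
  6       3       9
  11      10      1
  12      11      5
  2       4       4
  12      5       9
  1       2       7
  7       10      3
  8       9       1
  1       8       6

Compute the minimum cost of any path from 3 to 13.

Enumerating some paths:
3–5–11–7–13: 1+1+3+3 = 8
3–5–11–9–13: 1+1+2+1 = 5
3–5–11–10–8–9–13: 1+1+1+2+1+1 = 7
3–12–11–9–13: 1+5+2+1 = 9
The minimum is 5 via 3–5–11–9–13.

5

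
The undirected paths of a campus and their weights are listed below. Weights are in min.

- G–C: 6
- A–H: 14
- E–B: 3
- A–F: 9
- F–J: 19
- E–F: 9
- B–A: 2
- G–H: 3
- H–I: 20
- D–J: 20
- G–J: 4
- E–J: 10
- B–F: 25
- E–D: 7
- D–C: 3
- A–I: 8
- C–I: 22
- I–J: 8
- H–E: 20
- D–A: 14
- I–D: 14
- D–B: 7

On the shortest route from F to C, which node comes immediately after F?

E

Enumerating some paths:
F - E - D - C: 9+7+3 = 19
F - A - B - D - C: 9+2+7+3 = 21
Cheapest is F - E - D - C at 19 min.
So from F the first move is to E.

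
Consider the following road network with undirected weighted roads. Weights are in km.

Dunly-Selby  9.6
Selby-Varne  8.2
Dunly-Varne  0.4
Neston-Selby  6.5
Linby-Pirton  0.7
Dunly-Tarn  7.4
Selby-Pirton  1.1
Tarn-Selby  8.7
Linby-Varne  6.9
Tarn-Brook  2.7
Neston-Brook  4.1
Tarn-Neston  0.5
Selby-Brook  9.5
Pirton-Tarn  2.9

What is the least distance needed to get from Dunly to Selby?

Shortest distances from Dunly:
Dunly: 0
Varne: 0.4  (via Dunly)
Linby: 7.3  (via Varne)
Tarn: 7.4  (via Dunly)
Neston: 7.9  (via Tarn)
Pirton: 8  (via Linby)
Selby: 8.6  (via Varne)
Shortest route: Dunly → Varne → Selby = 8.6 km.

8.6 km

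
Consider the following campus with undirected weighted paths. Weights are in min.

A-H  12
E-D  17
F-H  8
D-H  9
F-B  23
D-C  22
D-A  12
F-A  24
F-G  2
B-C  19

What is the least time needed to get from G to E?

36 min

Enumerating some paths:
G–F–A–D–E: 2+24+12+17 = 55
G–F–A–H–D–E: 2+24+12+9+17 = 64
G–F–H–A–D–E: 2+8+12+12+17 = 51
G–F–H–D–E: 2+8+9+17 = 36
The minimum is 36 min via G–F–H–D–E.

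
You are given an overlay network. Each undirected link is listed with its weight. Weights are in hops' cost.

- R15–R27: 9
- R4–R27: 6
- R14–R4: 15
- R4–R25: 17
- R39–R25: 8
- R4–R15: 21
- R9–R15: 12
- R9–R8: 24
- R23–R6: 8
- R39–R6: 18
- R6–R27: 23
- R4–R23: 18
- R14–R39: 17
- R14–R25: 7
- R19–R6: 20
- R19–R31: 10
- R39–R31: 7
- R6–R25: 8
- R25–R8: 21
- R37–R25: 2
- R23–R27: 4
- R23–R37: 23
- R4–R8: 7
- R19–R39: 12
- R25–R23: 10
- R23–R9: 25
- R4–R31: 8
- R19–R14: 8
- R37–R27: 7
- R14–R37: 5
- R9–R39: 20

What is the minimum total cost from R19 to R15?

Running Dijkstra from R19:
R19: 0
R14: 8  (via R19)
R31: 10  (via R19)
R39: 12  (via R19)
R37: 13  (via R14)
R25: 15  (via R14)
R4: 18  (via R31)
R27: 20  (via R37)
R6: 20  (via R19)
R23: 24  (via R27)
R8: 25  (via R4)
R15: 29  (via R27)
Shortest route: R19 → R14 → R37 → R27 → R15 = 29 hops' cost.

29 hops' cost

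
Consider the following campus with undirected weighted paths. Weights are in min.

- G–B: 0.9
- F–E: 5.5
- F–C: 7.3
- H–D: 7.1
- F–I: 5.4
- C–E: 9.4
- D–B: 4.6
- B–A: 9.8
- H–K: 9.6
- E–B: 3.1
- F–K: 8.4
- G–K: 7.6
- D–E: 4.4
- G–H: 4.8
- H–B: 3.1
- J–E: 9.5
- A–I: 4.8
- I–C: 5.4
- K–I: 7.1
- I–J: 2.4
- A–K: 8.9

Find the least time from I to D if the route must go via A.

19.2 min

Best I to A: I–A costing 4.8
Best A to D: A–B–D costing 14.4
Total via A: 4.8 + 14.4 = 19.2 min.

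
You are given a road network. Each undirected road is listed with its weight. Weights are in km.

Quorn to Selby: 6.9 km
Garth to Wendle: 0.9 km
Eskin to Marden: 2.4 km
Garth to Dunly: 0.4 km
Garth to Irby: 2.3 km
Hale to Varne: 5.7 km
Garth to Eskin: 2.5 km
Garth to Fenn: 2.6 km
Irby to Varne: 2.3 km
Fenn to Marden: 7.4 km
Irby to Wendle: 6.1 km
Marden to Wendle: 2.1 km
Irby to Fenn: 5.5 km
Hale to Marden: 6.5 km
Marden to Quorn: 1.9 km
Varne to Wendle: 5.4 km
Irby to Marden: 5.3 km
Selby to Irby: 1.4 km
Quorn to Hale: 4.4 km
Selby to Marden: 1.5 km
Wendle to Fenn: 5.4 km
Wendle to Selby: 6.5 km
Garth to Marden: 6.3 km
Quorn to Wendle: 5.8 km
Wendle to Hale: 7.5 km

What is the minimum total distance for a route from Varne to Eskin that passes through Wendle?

8.8 km

Shortest Varne→Wendle: Varne → Wendle = 5.4
Best Wendle to Eskin: Wendle → Garth → Eskin costing 3.4
Total via Wendle: 5.4 + 3.4 = 8.8 km.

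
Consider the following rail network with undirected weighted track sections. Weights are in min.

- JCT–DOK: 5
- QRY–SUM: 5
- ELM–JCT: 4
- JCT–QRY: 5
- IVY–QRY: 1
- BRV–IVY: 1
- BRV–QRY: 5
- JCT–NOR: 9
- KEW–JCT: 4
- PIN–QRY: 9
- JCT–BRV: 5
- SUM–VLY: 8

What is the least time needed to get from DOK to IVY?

Shortest distances from DOK:
DOK: 0
JCT: 5  (via DOK)
ELM: 9  (via JCT)
KEW: 9  (via JCT)
QRY: 10  (via JCT)
BRV: 10  (via JCT)
IVY: 11  (via QRY)
Shortest route: DOK → JCT → QRY → IVY = 11 min.

11 min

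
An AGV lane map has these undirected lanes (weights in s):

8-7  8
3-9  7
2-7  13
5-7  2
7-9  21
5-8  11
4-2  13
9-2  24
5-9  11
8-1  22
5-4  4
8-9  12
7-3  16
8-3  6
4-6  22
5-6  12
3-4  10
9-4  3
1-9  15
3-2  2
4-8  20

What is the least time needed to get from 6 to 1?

34 s

Enumerating some paths:
6 → 4 → 9 → 1: 22+3+15 = 40
6 → 5 → 4 → 9 → 1: 12+4+3+15 = 34
6 → 5 → 9 → 1: 12+11+15 = 38
Cheapest is 6 → 5 → 4 → 9 → 1 at 34 s.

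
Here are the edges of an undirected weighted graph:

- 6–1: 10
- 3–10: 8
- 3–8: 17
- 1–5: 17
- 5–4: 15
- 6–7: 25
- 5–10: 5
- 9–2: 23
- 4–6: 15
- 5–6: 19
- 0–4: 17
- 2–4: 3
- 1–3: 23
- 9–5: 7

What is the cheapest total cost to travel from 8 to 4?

45

Candidate routes:
8 - 3 - 10 - 5 - 9 - 2 - 4: 17+8+5+7+23+3 = 63
8 - 3 - 10 - 5 - 6 - 4: 17+8+5+19+15 = 64
8 - 3 - 1 - 6 - 4: 17+23+10+15 = 65
8 - 3 - 10 - 5 - 4: 17+8+5+15 = 45
Cheapest is 8 - 3 - 10 - 5 - 4 at 45.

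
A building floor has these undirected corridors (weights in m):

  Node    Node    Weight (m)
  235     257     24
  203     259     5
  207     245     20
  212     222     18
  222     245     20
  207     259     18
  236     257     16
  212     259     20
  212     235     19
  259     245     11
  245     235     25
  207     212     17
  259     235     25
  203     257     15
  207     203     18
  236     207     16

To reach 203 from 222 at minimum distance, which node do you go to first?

Candidate routes:
222 - 212 - 207 - 203: 18+17+18 = 53
222 - 212 - 259 - 203: 18+20+5 = 43
222 - 245 - 207 - 203: 20+20+18 = 58
222 - 245 - 259 - 203: 20+11+5 = 36
The minimum is 36 m via 222 - 245 - 259 - 203.
So from 222 the first move is to 245.

245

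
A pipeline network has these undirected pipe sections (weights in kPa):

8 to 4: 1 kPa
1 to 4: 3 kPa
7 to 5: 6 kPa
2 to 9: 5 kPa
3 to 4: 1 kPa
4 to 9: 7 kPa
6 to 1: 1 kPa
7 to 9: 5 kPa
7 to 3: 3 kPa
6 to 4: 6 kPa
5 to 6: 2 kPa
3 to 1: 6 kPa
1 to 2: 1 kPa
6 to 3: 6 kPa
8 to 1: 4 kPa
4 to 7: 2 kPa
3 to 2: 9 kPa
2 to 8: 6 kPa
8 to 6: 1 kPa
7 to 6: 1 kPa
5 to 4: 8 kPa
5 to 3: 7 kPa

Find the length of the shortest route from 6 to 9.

Enumerating some paths:
6–7–9: 1+5 = 6
6–1–2–9: 1+1+5 = 7
Cheapest is 6–7–9 at 6 kPa.

6 kPa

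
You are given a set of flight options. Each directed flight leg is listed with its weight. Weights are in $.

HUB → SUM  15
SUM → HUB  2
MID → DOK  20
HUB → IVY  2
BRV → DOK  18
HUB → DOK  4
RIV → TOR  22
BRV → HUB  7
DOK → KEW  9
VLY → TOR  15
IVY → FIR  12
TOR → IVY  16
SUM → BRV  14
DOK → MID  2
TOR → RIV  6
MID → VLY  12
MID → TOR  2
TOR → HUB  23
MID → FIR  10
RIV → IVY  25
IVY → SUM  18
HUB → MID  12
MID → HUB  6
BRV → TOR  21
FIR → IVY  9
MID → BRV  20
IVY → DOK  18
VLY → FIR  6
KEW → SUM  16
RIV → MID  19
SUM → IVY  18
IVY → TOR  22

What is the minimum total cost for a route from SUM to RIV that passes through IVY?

$32

Shortest SUM→IVY: SUM → HUB → IVY = 4
Shortest IVY→RIV: IVY → TOR → RIV = 28
Total via IVY: 4 + 28 = $32.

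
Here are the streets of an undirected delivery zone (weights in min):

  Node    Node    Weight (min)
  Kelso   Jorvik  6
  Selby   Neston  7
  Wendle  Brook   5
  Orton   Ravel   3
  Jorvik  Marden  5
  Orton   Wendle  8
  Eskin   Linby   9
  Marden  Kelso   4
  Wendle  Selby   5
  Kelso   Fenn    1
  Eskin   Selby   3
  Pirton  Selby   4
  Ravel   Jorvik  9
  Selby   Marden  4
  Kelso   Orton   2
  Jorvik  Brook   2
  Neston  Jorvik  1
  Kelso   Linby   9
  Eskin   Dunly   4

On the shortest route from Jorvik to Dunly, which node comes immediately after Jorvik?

Neston

Enumerating some paths:
Jorvik - Kelso - Marden - Selby - Eskin - Dunly: 6+4+4+3+4 = 21
Jorvik - Neston - Selby - Eskin - Dunly: 1+7+3+4 = 15
Jorvik - Marden - Selby - Eskin - Dunly: 5+4+3+4 = 16
Jorvik - Brook - Wendle - Selby - Eskin - Dunly: 2+5+5+3+4 = 19
Cheapest is Jorvik - Neston - Selby - Eskin - Dunly at 15 min.
So from Jorvik the first move is to Neston.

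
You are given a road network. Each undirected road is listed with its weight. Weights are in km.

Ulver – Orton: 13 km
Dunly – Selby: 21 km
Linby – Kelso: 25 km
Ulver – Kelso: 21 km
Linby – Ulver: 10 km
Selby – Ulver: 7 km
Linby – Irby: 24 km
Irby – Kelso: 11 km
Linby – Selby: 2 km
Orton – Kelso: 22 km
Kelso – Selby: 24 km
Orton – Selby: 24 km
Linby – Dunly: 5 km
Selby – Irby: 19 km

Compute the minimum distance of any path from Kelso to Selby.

Compare a few routes:
Kelso → Ulver → Selby: 21+7 = 28
Kelso → Selby: 24 = 24
Kelso → Linby → Selby: 25+2 = 27
The minimum is 24 km via Kelso → Selby.

24 km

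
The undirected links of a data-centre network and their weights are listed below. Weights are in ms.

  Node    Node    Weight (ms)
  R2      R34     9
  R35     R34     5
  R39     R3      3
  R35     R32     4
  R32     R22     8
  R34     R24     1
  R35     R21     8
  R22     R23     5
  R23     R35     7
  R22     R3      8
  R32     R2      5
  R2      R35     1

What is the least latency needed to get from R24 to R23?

Settle nodes by increasing distance from R24:
R24: 0
R34: 1  (via R24)
R35: 6  (via R34)
R2: 7  (via R35)
R32: 10  (via R35)
R23: 13  (via R35)
Shortest route: R24 → R34 → R35 → R23 = 13 ms.

13 ms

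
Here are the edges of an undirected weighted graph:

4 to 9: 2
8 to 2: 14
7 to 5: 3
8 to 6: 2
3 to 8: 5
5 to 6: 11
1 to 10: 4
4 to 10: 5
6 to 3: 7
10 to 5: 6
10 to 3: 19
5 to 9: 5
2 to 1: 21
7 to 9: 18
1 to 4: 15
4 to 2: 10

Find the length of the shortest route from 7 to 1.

13

Settle nodes by increasing distance from 7:
7: 0
5: 3  (via 7)
9: 8  (via 5)
10: 9  (via 5)
4: 10  (via 9)
1: 13  (via 10)
Shortest route: 7 → 5 → 10 → 1 = 13.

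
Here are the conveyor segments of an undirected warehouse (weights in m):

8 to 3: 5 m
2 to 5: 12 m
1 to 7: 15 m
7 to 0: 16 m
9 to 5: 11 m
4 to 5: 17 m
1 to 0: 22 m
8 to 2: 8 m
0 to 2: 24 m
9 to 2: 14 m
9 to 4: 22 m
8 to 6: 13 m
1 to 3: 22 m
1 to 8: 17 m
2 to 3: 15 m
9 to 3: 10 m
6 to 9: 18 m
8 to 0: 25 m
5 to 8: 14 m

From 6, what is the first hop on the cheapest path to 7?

Candidate routes:
6 → 8 → 2 → 0 → 7: 13+8+24+16 = 61
6 → 8 → 3 → 1 → 7: 13+5+22+15 = 55
6 → 8 → 1 → 7: 13+17+15 = 45
6 → 8 → 0 → 7: 13+25+16 = 54
The minimum is 45 m via 6 → 8 → 1 → 7.
So from 6 the first move is to 8.

8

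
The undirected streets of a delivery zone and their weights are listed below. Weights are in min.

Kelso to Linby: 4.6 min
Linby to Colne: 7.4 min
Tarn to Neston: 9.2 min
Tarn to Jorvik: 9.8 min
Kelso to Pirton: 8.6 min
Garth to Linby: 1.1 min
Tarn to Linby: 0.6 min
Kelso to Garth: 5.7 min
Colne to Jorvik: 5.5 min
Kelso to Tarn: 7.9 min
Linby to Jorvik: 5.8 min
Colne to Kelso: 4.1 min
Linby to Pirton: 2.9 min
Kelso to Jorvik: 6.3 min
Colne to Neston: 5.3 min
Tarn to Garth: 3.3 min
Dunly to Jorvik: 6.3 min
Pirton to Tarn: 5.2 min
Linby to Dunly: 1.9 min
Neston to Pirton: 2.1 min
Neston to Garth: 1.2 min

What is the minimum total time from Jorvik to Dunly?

Shortest distances from Jorvik:
Jorvik: 0
Colne: 5.5  (via Jorvik)
Linby: 5.8  (via Jorvik)
Dunly: 6.3  (via Jorvik)
Shortest route: Jorvik → Dunly = 6.3 min.

6.3 min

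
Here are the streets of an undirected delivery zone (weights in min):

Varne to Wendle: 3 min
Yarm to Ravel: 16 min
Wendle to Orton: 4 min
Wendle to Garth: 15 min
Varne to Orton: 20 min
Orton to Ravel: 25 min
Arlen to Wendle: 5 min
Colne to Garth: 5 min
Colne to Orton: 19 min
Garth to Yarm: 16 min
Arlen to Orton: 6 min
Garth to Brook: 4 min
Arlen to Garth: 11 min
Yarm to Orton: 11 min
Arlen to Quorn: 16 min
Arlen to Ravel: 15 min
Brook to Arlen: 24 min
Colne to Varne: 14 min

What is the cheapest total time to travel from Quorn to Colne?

32 min

Shortest distances from Quorn:
Quorn: 0
Arlen: 16  (via Quorn)
Wendle: 21  (via Arlen)
Orton: 22  (via Arlen)
Varne: 24  (via Wendle)
Garth: 27  (via Arlen)
Brook: 31  (via Garth)
Ravel: 31  (via Arlen)
Colne: 32  (via Garth)
Shortest route: Quorn → Arlen → Garth → Colne = 32 min.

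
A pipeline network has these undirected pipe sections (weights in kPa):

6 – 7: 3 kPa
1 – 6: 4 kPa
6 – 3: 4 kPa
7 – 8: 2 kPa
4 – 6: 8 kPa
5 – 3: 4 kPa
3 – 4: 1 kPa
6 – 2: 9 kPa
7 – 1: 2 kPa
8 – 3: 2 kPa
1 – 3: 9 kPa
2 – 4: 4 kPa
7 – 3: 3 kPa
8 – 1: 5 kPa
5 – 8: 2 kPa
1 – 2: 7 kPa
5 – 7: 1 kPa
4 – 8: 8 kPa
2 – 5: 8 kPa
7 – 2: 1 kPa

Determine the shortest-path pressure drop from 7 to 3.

Candidate routes:
7 - 5 - 8 - 3: 1+2+2 = 5
7 - 3: 3 = 3
7 - 8 - 3: 2+2 = 4
The minimum is 3 kPa via 7 - 3.

3 kPa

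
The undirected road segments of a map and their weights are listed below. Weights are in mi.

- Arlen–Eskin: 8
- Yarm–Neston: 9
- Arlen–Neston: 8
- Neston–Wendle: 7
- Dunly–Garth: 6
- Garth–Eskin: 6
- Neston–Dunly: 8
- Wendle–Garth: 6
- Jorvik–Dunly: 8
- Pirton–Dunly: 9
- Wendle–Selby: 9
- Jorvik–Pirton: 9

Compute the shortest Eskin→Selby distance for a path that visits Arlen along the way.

Best Eskin to Arlen: Eskin → Arlen costing 8
Shortest Arlen→Selby: Arlen → Neston → Wendle → Selby = 24
Total via Arlen: 8 + 24 = 32 mi.

32 mi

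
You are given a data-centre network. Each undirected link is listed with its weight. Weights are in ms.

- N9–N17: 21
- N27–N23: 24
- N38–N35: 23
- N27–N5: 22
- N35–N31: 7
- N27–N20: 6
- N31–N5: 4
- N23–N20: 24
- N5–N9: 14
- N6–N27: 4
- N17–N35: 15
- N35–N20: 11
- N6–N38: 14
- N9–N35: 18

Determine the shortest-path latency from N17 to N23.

Running Dijkstra from N17:
N17: 0
N35: 15  (via N17)
N9: 21  (via N17)
N31: 22  (via N35)
N20: 26  (via N35)
N5: 26  (via N31)
N27: 32  (via N20)
N6: 36  (via N27)
N38: 38  (via N35)
N23: 50  (via N20)
Shortest route: N17 → N35 → N20 → N23 = 50 ms.

50 ms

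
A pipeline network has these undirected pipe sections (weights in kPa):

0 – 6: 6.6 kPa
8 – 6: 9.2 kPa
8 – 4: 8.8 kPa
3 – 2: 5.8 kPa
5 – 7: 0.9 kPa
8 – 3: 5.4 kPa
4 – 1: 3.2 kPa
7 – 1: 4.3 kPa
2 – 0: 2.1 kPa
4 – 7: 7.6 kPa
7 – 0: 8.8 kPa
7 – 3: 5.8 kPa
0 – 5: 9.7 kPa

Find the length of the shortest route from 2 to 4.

Enumerating some paths:
2 → 0 → 7 → 4: 2.1+8.8+7.6 = 18.5
2 → 3 → 7 → 1 → 4: 5.8+5.8+4.3+3.2 = 19.1
2 → 0 → 7 → 1 → 4: 2.1+8.8+4.3+3.2 = 18.4
2 → 3 → 7 → 4: 5.8+5.8+7.6 = 19.2
Cheapest is 2 → 0 → 7 → 1 → 4 at 18.4 kPa.

18.4 kPa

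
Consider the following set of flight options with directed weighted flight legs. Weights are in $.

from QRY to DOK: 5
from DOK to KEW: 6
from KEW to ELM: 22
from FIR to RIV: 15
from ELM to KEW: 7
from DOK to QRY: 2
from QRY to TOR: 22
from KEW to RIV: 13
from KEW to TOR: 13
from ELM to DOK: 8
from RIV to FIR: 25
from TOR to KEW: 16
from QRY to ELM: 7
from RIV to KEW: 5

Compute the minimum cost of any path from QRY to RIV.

$24

Enumerating some paths:
QRY → ELM → DOK → KEW → RIV: 7+8+6+13 = 34
QRY → DOK → KEW → RIV: 5+6+13 = 24
QRY → ELM → KEW → RIV: 7+7+13 = 27
Cheapest is QRY → DOK → KEW → RIV at $24.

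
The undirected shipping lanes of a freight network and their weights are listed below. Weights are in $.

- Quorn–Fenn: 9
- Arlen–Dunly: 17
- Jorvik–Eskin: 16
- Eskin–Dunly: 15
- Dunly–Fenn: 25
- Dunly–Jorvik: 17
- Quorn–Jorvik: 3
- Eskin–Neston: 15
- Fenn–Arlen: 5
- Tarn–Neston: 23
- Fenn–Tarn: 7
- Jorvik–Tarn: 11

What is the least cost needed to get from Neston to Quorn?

$34

Candidate routes:
Neston - Tarn - Jorvik - Quorn: 23+11+3 = 37
Neston - Eskin - Jorvik - Quorn: 15+16+3 = 34
Cheapest is Neston - Eskin - Jorvik - Quorn at $34.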